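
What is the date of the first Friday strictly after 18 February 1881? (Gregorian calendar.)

February 25, 1881

Feb 18, 1881 is a Friday.
From Friday to the next Friday is 7 days.
Feb 18, 1881 + 7 = Feb 25, 1881.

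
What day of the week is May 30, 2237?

January 1, 2237 is a Sunday.
Jan 1, 2237 → Feb 1, 2237: 31 days (January has 31).
Feb 1, 2237 → Mar 1, 2237: 28 days (February has 28).
Mar 1, 2237 → Apr 1, 2237: 31 days (March has 31).
Apr 1, 2237 → May 1, 2237: 30 days (April has 30).
May 1, 2237 → May 30, 2237: 29 days.
Total: 149 days.
149 mod 7 = 2, so Sunday + 2 = Tuesday.

Tuesday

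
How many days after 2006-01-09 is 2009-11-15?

1406

Jan 9, 2006 → Jan 9, 2007: 365 days.
Jan 9, 2007 → Jan 9, 2008: 365 days.
Jan 9, 2008 → Jan 9, 2009: 366 days (Feb 29, 2008 is in that span).
Jan 9, 2009 → Feb 9, 2009: 31 days (January has 31).
Feb 9, 2009 → Mar 9, 2009: 28 days (February has 28).
Mar 9, 2009 → Apr 9, 2009: 31 days (March has 31).
Apr 9, 2009 → May 9, 2009: 30 days (April has 30).
May 9, 2009 → Jun 9, 2009: 31 days (May has 31).
Jun 9, 2009 → Jul 9, 2009: 30 days (June has 30).
Jul 9, 2009 → Aug 9, 2009: 31 days (July has 31).
Aug 9, 2009 → Sep 9, 2009: 31 days (August has 31).
Sep 9, 2009 → Oct 9, 2009: 30 days (September has 30).
Oct 9, 2009 → Nov 9, 2009: 31 days (October has 31).
Nov 9, 2009 → Nov 15, 2009: 6 days.
Total: 1406 days.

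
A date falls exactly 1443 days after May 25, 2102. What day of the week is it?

Friday

First find the weekday of May 25, 2102. Doomsday rule: the anchor day for the 2100s is Sunday. For year 02: 2÷12 = 0 r 2, and 2÷4 = 0, so 0+2+0 = 2.
Sunday + 2 ≡ Tuesday — that's 2102's doomsday.
In May the doomsday date is May 9.
May 25 is 16 days after May 9; 16 mod 7 = 2, so Tuesday + 2 = Thursday.
1443 mod 7 = 1, so 1443 days after a Thursday is Thursday + 1 = Friday.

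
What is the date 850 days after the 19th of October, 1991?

February 15, 1994

+366 (one year; includes Feb 29, 1992) → Oct 19, 1992 (484 left).
+365 (one year) → Oct 19, 1993 (119 left).
Oct has 31 days: +13 → Nov 1, 1993 (106 left).
Nov has 30 days: +30 → Dec 1, 1993 (76 left).
Dec has 31 days: +31 → Jan 1, 1994 (45 left).
Jan has 31 days: +31 → Feb 1, 1994 (14 left).
+14 → Feb 15, 1994.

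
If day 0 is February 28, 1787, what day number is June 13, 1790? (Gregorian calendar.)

Feb 28, 1787 → Feb 28, 1788: 365 days.
Feb 28, 1788 → Feb 28, 1789: 366 days (Feb 29, 1788 is in that span).
Feb 28, 1789 → Feb 28, 1790: 365 days.
Feb 28, 1790 → Mar 28, 1790: 28 days (February has 28).
Mar 28, 1790 → Apr 28, 1790: 31 days (March has 31).
Apr 28, 1790 → May 28, 1790: 30 days (April has 30).
May 28, 1790 → Jun 13, 1790: 16 days.
Total: 1201 days.

1201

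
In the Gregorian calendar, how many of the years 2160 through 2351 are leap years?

Multiples of 4 in [2160,2351]: 48.
Of those, multiples of 100: 2 (not leap unless ÷400).
Multiples of 400: 0.
Leap years = 48 − 2 + 0 = 46.

46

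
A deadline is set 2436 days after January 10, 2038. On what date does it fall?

September 11, 2044

+365 (one year) → Jan 10, 2039 (2071 left).
+365 (one year) → Jan 10, 2040 (1706 left).
+366 (one year; includes Feb 29, 2040) → Jan 10, 2041 (1340 left).
+365 (one year) → Jan 10, 2042 (975 left).
+365 (one year) → Jan 10, 2043 (610 left).
+365 (one year) → Jan 10, 2044 (245 left).
Jan has 31 days: +22 → Feb 1, 2044 (223 left).
Feb has 29 days: +29 → Mar 1, 2044 (194 left).
Mar has 31 days: +31 → Apr 1, 2044 (163 left).
Apr has 30 days: +30 → May 1, 2044 (133 left).
May has 31 days: +31 → Jun 1, 2044 (102 left).
Jun has 30 days: +30 → Jul 1, 2044 (72 left).
Jul has 31 days: +31 → Aug 1, 2044 (41 left).
Aug has 31 days: +31 → Sep 1, 2044 (10 left).
+10 → Sep 11, 2044.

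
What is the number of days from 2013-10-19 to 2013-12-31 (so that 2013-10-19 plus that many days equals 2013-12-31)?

73

Oct 19, 2013 → Nov 19, 2013: 31 days (October has 31).
Nov 19, 2013 → Dec 19, 2013: 30 days (November has 30).
Dec 19, 2013 → Dec 31, 2013: 12 days.
Total: 73 days.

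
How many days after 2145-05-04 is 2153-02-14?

May 4, 2145 → May 4, 2146: 365 days.
May 4, 2146 → May 4, 2147: 365 days.
May 4, 2147 → May 4, 2148: 366 days (Feb 29, 2148 is in that span).
May 4, 2148 → May 4, 2149: 365 days.
May 4, 2149 → May 4, 2150: 365 days.
May 4, 2150 → May 4, 2151: 365 days.
May 4, 2151 → May 4, 2152: 366 days (Feb 29, 2152 is in that span).
May 4, 2152 → Jun 4, 2152: 31 days (May has 31).
Jun 4, 2152 → Jul 4, 2152: 30 days (June has 30).
Jul 4, 2152 → Aug 4, 2152: 31 days (July has 31).
Aug 4, 2152 → Sep 4, 2152: 31 days (August has 31).
Sep 4, 2152 → Oct 4, 2152: 30 days (September has 30).
Oct 4, 2152 → Nov 4, 2152: 31 days (October has 31).
Nov 4, 2152 → Dec 4, 2152: 30 days (November has 30).
Dec 4, 2152 → Jan 4, 2153: 31 days (December has 31).
Jan 4, 2153 → Feb 4, 2153: 31 days (January has 31).
Feb 4, 2153 → Feb 14, 2153: 10 days.
Total: 2843 days.

2843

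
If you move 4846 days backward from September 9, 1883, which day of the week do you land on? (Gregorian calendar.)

First find the weekday of Sep 9, 1883. Doomsday rule: the anchor day for the 1800s is Friday. For year 83: 83÷12 = 6 r 11, and 11÷4 = 2, so 6+11+2 = 19.
Friday + 19 ≡ Wednesday — that's 1883's doomsday.
In September the doomsday date is Sep 5.
Sep 9 is 4 days after Sep 5; 4 mod 7 = 4, so Wednesday + 4 = Sunday.
4846 mod 7 = 2, so 4846 days before a Sunday is Sunday − 2 = Friday.

Friday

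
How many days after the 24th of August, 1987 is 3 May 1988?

Aug 24, 1987 → Sep 24, 1987: 31 days (August has 31).
Sep 24, 1987 → Oct 24, 1987: 30 days (September has 30).
Oct 24, 1987 → Nov 24, 1987: 31 days (October has 31).
Nov 24, 1987 → Dec 24, 1987: 30 days (November has 30).
Dec 24, 1987 → Jan 24, 1988: 31 days (December has 31).
Jan 24, 1988 → Feb 24, 1988: 31 days (January has 31).
Feb 24, 1988 → Mar 24, 1988: 29 days (February has 29).
Mar 24, 1988 → Apr 24, 1988: 31 days (March has 31).
Apr 24, 1988 → May 3, 1988: 9 days.
Total: 253 days.

253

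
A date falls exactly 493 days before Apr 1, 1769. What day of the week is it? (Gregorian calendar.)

Wednesday

First find the weekday of Apr 1, 1769. Doomsday rule: the anchor day for the 1700s is Sunday. For year 69: 69÷12 = 5 r 9, and 9÷4 = 2, so 5+9+2 = 16.
Sunday + 16 ≡ Tuesday — that's 1769's doomsday.
In April the doomsday date is Apr 4.
Apr 1 is 3 days before Apr 4; 3 mod 7 = 3, so Tuesday − 3 = Saturday.
493 mod 7 = 3, so 493 days before a Saturday is Saturday − 3 = Wednesday.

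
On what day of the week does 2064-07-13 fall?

Sunday

Doomsday rule: the anchor day for the 2000s is Tuesday. For year 64: 64÷12 = 5 r 4, and 4÷4 = 1, so 5+4+1 = 10.
Tuesday + 10 ≡ Friday — that's 2064's doomsday.
In July the doomsday date is Jul 11.
Jul 13 is 2 days after Jul 11; 2 mod 7 = 2, so Friday + 2 = Sunday.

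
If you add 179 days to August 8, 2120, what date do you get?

Aug has 31 days: +24 → Sep 1, 2120 (155 left).
Sep has 30 days: +30 → Oct 1, 2120 (125 left).
Oct has 31 days: +31 → Nov 1, 2120 (94 left).
Nov has 30 days: +30 → Dec 1, 2120 (64 left).
Dec has 31 days: +31 → Jan 1, 2121 (33 left).
Jan has 31 days: +31 → Feb 1, 2121 (2 left).
+2 → Feb 3, 2121.

February 3, 2121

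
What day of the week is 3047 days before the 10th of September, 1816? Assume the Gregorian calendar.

Sunday

First find the weekday of Sep 10, 1816. Doomsday rule: the anchor day for the 1800s is Friday. For year 16: 16÷12 = 1 r 4, and 4÷4 = 1, so 1+4+1 = 6.
Friday + 6 ≡ Thursday — that's 1816's doomsday.
In September the doomsday date is Sep 5.
Sep 10 is 5 days after Sep 5; 5 mod 7 = 5, so Thursday + 5 = Tuesday.
3047 mod 7 = 2, so 3047 days before a Tuesday is Tuesday − 2 = Sunday.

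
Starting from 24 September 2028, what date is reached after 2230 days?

November 2, 2034

+365 (one year) → Sep 24, 2029 (1865 left).
+365 (one year) → Sep 24, 2030 (1500 left).
+365 (one year) → Sep 24, 2031 (1135 left).
+366 (one year; includes Feb 29, 2032) → Sep 24, 2032 (769 left).
+365 (one year) → Sep 24, 2033 (404 left).
+365 (one year) → Sep 24, 2034 (39 left).
Sep has 30 days: +7 → Oct 1, 2034 (32 left).
Oct has 31 days: +31 → Nov 1, 2034 (1 left).
+1 → Nov 2, 2034.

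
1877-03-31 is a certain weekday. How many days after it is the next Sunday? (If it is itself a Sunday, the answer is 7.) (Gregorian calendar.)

1

Mar 31, 1877 is a Saturday.
From Saturday to the next Sunday is 1 day.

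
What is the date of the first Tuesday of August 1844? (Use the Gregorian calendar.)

August 6, 1844

August 1, 1844 is a Thursday.
The first Tuesday is therefore August 6 (5 days later).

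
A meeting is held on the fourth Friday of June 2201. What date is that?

June 1, 2201 is a Monday.
The first Friday is therefore June 5 (4 days later).
The fourth Friday is 5 + 3×7 = June 26.

June 26, 2201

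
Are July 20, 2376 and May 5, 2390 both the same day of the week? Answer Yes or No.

No

From Jul 20, 2376 to May 5, 2390 is 5037 days.
5037 mod 7 = 4, so they are different weekdays.
(Jul 20, 2376 is a Tuesday; May 5, 2390 is a Saturday.)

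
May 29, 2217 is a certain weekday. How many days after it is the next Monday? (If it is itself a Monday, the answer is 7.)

May 29, 2217 is a Thursday.
From Thursday to the next Monday is 4 days.

4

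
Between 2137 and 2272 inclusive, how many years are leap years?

Multiples of 4 in [2137,2272]: 34.
Of those, multiples of 100: 1 (not leap unless ÷400).
Multiples of 400: 0.
Leap years = 34 − 1 + 0 = 33.

33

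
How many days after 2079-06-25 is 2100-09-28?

Jun 25, 2079 → Jun 25, 2080: 366 days (Feb 29, 2080 is in that span).
Jun 25, 2080 → Jun 25, 2081: 365 days.
Jun 25, 2081 → Jun 25, 2082: 365 days.
Jun 25, 2082 → Jun 25, 2083: 365 days.
Jun 25, 2083 → Jun 25, 2084: 366 days (Feb 29, 2084 is in that span).
Jun 25, 2084 → Jun 25, 2085: 365 days.
Jun 25, 2085 → Jun 25, 2086: 365 days.
Jun 25, 2086 → Jun 25, 2087: 365 days.
Jun 25, 2087 → Jun 25, 2088: 366 days (Feb 29, 2088 is in that span).
Jun 25, 2088 → Jun 25, 2089: 365 days.
Jun 25, 2089 → Jun 25, 2090: 365 days.
Jun 25, 2090 → Jun 25, 2091: 365 days.
Jun 25, 2091 → Jun 25, 2092: 366 days (Feb 29, 2092 is in that span).
Jun 25, 2092 → Jun 25, 2093: 365 days.
Jun 25, 2093 → Jun 25, 2094: 365 days.
Jun 25, 2094 → Jun 25, 2095: 365 days.
Jun 25, 2095 → Jun 25, 2096: 366 days (Feb 29, 2096 is in that span).
Jun 25, 2096 → Jun 25, 2097: 365 days.
Jun 25, 2097 → Jun 25, 2098: 365 days.
Jun 25, 2098 → Jun 25, 2099: 365 days.
Jun 25, 2099 → Jun 25, 2100: 365 days.
Jun 25, 2100 → Jul 25, 2100: 30 days (June has 30).
Jul 25, 2100 → Aug 25, 2100: 31 days (July has 31).
Aug 25, 2100 → Sep 25, 2100: 31 days (August has 31).
Sep 25, 2100 → Sep 28, 2100: 3 days.
Total: 7765 days.

7765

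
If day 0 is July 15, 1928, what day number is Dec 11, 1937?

Jul 15, 1928 → Jul 15, 1929: 365 days.
Jul 15, 1929 → Jul 15, 1930: 365 days.
Jul 15, 1930 → Jul 15, 1931: 365 days.
Jul 15, 1931 → Jul 15, 1932: 366 days (Feb 29, 1932 is in that span).
Jul 15, 1932 → Jul 15, 1933: 365 days.
Jul 15, 1933 → Jul 15, 1934: 365 days.
Jul 15, 1934 → Jul 15, 1935: 365 days.
Jul 15, 1935 → Jul 15, 1936: 366 days (Feb 29, 1936 is in that span).
Jul 15, 1936 → Jul 15, 1937: 365 days.
Jul 15, 1937 → Aug 15, 1937: 31 days (July has 31).
Aug 15, 1937 → Sep 15, 1937: 31 days (August has 31).
Sep 15, 1937 → Oct 15, 1937: 30 days (September has 30).
Oct 15, 1937 → Nov 15, 1937: 31 days (October has 31).
Nov 15, 1937 → Dec 11, 1937: 26 days.
Total: 3436 days.

3436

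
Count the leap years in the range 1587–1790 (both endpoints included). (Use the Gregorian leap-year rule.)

Multiples of 4 in [1587,1790]: 51.
Of those, multiples of 100: 2 (not leap unless ÷400).
Multiples of 400: 1.
Leap years = 51 − 2 + 1 = 50.

50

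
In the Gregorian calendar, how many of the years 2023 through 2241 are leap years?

Multiples of 4 in [2023,2241]: 55.
Of those, multiples of 100: 2 (not leap unless ÷400).
Multiples of 400: 0.
Leap years = 55 − 2 + 0 = 53.

53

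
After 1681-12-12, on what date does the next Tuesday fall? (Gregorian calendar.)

December 16, 1681

Dec 12, 1681 is a Friday.
From Friday to the next Tuesday is 4 days.
Dec 12, 1681 + 4 = Dec 16, 1681.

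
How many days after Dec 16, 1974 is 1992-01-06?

6230

Dec 16, 1974 → Dec 16, 1975: 365 days.
Dec 16, 1975 → Dec 16, 1976: 366 days (Feb 29, 1976 is in that span).
Dec 16, 1976 → Dec 16, 1977: 365 days.
Dec 16, 1977 → Dec 16, 1978: 365 days.
Dec 16, 1978 → Dec 16, 1979: 365 days.
Dec 16, 1979 → Dec 16, 1980: 366 days (Feb 29, 1980 is in that span).
Dec 16, 1980 → Dec 16, 1981: 365 days.
Dec 16, 1981 → Dec 16, 1982: 365 days.
Dec 16, 1982 → Dec 16, 1983: 365 days.
Dec 16, 1983 → Dec 16, 1984: 366 days (Feb 29, 1984 is in that span).
Dec 16, 1984 → Dec 16, 1985: 365 days.
Dec 16, 1985 → Dec 16, 1986: 365 days.
Dec 16, 1986 → Dec 16, 1987: 365 days.
Dec 16, 1987 → Dec 16, 1988: 366 days (Feb 29, 1988 is in that span).
Dec 16, 1988 → Dec 16, 1989: 365 days.
Dec 16, 1989 → Dec 16, 1990: 365 days.
Dec 16, 1990 → Jan 16, 1991: 31 days (December has 31).
Jan 16, 1991 → Feb 16, 1991: 31 days (January has 31).
Feb 16, 1991 → Mar 16, 1991: 28 days (February has 28).
Mar 16, 1991 → Apr 16, 1991: 31 days (March has 31).
Apr 16, 1991 → May 16, 1991: 30 days (April has 30).
May 16, 1991 → Jun 16, 1991: 31 days (May has 31).
Jun 16, 1991 → Jul 16, 1991: 30 days (June has 30).
Jul 16, 1991 → Aug 16, 1991: 31 days (July has 31).
Aug 16, 1991 → Sep 16, 1991: 31 days (August has 31).
Sep 16, 1991 → Oct 16, 1991: 30 days (September has 30).
Oct 16, 1991 → Nov 16, 1991: 31 days (October has 31).
Nov 16, 1991 → Dec 16, 1991: 30 days (November has 30).
Dec 16, 1991 → Jan 6, 1992: 21 days.
Total: 6230 days.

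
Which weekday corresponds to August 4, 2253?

Thursday

Doomsday rule: the anchor day for the 2200s is Friday. For year 53: 53÷12 = 4 r 5, and 5÷4 = 1, so 4+5+1 = 10.
Friday + 10 ≡ Monday — that's 2253's doomsday.
In August the doomsday date is Aug 8.
Aug 4 is 4 days before Aug 8; 4 mod 7 = 4, so Monday − 4 = Thursday.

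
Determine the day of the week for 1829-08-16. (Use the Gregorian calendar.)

Doomsday rule: the anchor day for the 1800s is Friday. For year 29: 29÷12 = 2 r 5, and 5÷4 = 1, so 2+5+1 = 8.
Friday + 8 ≡ Saturday — that's 1829's doomsday.
In August the doomsday date is Aug 8.
Aug 16 is 8 days after Aug 8; 8 mod 7 = 1, so Saturday + 1 = Sunday.

Sunday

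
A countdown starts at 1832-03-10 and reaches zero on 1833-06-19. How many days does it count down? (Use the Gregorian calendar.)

466

Mar 10, 1832 → Mar 10, 1833: 365 days.
Mar 10, 1833 → Apr 10, 1833: 31 days (March has 31).
Apr 10, 1833 → May 10, 1833: 30 days (April has 30).
May 10, 1833 → Jun 10, 1833: 31 days (May has 31).
Jun 10, 1833 → Jun 19, 1833: 9 days.
Total: 466 days.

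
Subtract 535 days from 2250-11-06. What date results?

May 20, 2249

−365 (one year) → Nov 6, 2249 (170 left).
−6 → Oct 31, 2249 (end of Oct, 31 days; 164 left).
−31 → Sep 30, 2249 (end of Sep, 30 days; 133 left).
−30 → Aug 31, 2249 (end of Aug, 31 days; 103 left).
−31 → Jul 31, 2249 (end of Jul, 31 days; 72 left).
−31 → Jun 30, 2249 (end of Jun, 30 days; 41 left).
−30 → May 31, 2249 (end of May, 31 days; 11 left).
−11 → May 20, 2249.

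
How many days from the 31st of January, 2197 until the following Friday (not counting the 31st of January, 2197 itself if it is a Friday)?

Jan 31, 2197 is a Tuesday.
From Tuesday to the next Friday is 3 days.

3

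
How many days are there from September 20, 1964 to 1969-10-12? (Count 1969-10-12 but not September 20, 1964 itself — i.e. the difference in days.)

Sep 20, 1964 → Sep 20, 1965: 365 days.
Sep 20, 1965 → Sep 20, 1966: 365 days.
Sep 20, 1966 → Sep 20, 1967: 365 days.
Sep 20, 1967 → Sep 20, 1968: 366 days (Feb 29, 1968 is in that span).
Sep 20, 1968 → Oct 20, 1968: 30 days (September has 30).
Oct 20, 1968 → Nov 20, 1968: 31 days (October has 31).
Nov 20, 1968 → Dec 20, 1968: 30 days (November has 30).
Dec 20, 1968 → Jan 20, 1969: 31 days (December has 31).
Jan 20, 1969 → Feb 20, 1969: 31 days (January has 31).
Feb 20, 1969 → Mar 20, 1969: 28 days (February has 28).
Mar 20, 1969 → Apr 20, 1969: 31 days (March has 31).
Apr 20, 1969 → May 20, 1969: 30 days (April has 30).
May 20, 1969 → Jun 20, 1969: 31 days (May has 31).
Jun 20, 1969 → Jul 20, 1969: 30 days (June has 30).
Jul 20, 1969 → Aug 20, 1969: 31 days (July has 31).
Aug 20, 1969 → Sep 20, 1969: 31 days (August has 31).
Sep 20, 1969 → Oct 12, 1969: 22 days.
Total: 1848 days.

1848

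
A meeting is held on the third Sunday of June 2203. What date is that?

June 19, 2203

June 1, 2203 is a Wednesday.
The first Sunday is therefore June 5 (4 days later).
The third Sunday is 5 + 2×7 = June 19.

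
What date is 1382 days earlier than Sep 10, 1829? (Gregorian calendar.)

−365 (one year) → Sep 10, 1828 (1017 left).
−366 (one year; includes Feb 29, 1828) → Sep 10, 1827 (651 left).
−365 (one year) → Sep 10, 1826 (286 left).
−10 → Aug 31, 1826 (end of Aug, 31 days; 276 left).
−31 → Jul 31, 1826 (end of Jul, 31 days; 245 left).
−31 → Jun 30, 1826 (end of Jun, 30 days; 214 left).
−30 → May 31, 1826 (end of May, 31 days; 184 left).
−31 → Apr 30, 1826 (end of Apr, 30 days; 153 left).
−30 → Mar 31, 1826 (end of Mar, 31 days; 123 left).
−31 → Feb 28, 1826 (end of Feb, 28 days; 92 left).
−28 → Jan 31, 1826 (end of Jan, 31 days; 64 left).
−31 → Dec 31, 1825 (end of Dec, 31 days; 33 left).
−31 → Nov 30, 1825 (end of Nov, 30 days; 2 left).
−2 → Nov 28, 1825.

November 28, 1825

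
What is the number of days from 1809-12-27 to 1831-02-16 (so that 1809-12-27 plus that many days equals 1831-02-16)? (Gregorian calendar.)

Dec 27, 1809 → Dec 27, 1810: 365 days.
Dec 27, 1810 → Dec 27, 1811: 365 days.
Dec 27, 1811 → Dec 27, 1812: 366 days (Feb 29, 1812 is in that span).
Dec 27, 1812 → Dec 27, 1813: 365 days.
Dec 27, 1813 → Dec 27, 1814: 365 days.
Dec 27, 1814 → Dec 27, 1815: 365 days.
Dec 27, 1815 → Dec 27, 1816: 366 days (Feb 29, 1816 is in that span).
Dec 27, 1816 → Dec 27, 1817: 365 days.
Dec 27, 1817 → Dec 27, 1818: 365 days.
Dec 27, 1818 → Dec 27, 1819: 365 days.
Dec 27, 1819 → Dec 27, 1820: 366 days (Feb 29, 1820 is in that span).
Dec 27, 1820 → Dec 27, 1821: 365 days.
Dec 27, 1821 → Dec 27, 1822: 365 days.
Dec 27, 1822 → Dec 27, 1823: 365 days.
Dec 27, 1823 → Dec 27, 1824: 366 days (Feb 29, 1824 is in that span).
Dec 27, 1824 → Dec 27, 1825: 365 days.
Dec 27, 1825 → Dec 27, 1826: 365 days.
Dec 27, 1826 → Dec 27, 1827: 365 days.
Dec 27, 1827 → Dec 27, 1828: 366 days (Feb 29, 1828 is in that span).
Dec 27, 1828 → Dec 27, 1829: 365 days.
Dec 27, 1829 → Dec 27, 1830: 365 days.
Dec 27, 1830 → Jan 27, 1831: 31 days (December has 31).
Jan 27, 1831 → Feb 16, 1831: 20 days.
Total: 7721 days.

7721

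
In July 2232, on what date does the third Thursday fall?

July 19, 2232

July 1, 2232 is a Sunday.
The first Thursday is therefore July 5 (4 days later).
The third Thursday is 5 + 2×7 = July 19.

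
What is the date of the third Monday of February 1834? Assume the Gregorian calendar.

February 17, 1834

February 1, 1834 is a Saturday.
The first Monday is therefore February 3 (2 days later).
The third Monday is 3 + 2×7 = February 17.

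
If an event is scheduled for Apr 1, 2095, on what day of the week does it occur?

Friday

January 1, 2095 is a Saturday.
Jan 1, 2095 → Feb 1, 2095: 31 days (January has 31).
Feb 1, 2095 → Mar 1, 2095: 28 days (February has 28).
Mar 1, 2095 → Apr 1, 2095: 31 days.
Total: 90 days.
90 mod 7 = 6, so Saturday + 6 = Friday.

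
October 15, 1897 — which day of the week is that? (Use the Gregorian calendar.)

Doomsday rule: the anchor day for the 1800s is Friday. For year 97: 97÷12 = 8 r 1, and 1÷4 = 0, so 8+1+0 = 9.
Friday + 9 ≡ Sunday — that's 1897's doomsday.
In October the doomsday date is Oct 10.
Oct 15 is 5 days after Oct 10; 5 mod 7 = 5, so Sunday + 5 = Friday.

Friday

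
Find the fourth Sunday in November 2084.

November 26, 2084

November 1, 2084 is a Wednesday.
The first Sunday is therefore November 5 (4 days later).
The fourth Sunday is 5 + 3×7 = November 26.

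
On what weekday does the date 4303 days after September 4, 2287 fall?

Friday

First find the weekday of Sep 4, 2287. Doomsday rule: the anchor day for the 2200s is Friday. For year 87: 87÷12 = 7 r 3, and 3÷4 = 0, so 7+3+0 = 10.
Friday + 10 ≡ Monday — that's 2287's doomsday.
In September the doomsday date is Sep 5.
Sep 4 is 1 day before Sep 5; 1 mod 7 = 1, so Monday − 1 = Sunday.
4303 mod 7 = 5, so 4303 days after a Sunday is Sunday + 5 = Friday.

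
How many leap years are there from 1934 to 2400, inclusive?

114

Multiples of 4 in [1934,2400]: 117.
Of those, multiples of 100: 5 (not leap unless ÷400).
Multiples of 400: 2.
Leap years = 117 − 5 + 2 = 114.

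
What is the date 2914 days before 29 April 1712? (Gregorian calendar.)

−366 (one year; includes Feb 29, 1712) → Apr 29, 1711 (2548 left).
−365 (one year) → Apr 29, 1710 (2183 left).
−365 (one year) → Apr 29, 1709 (1818 left).
−365 (one year) → Apr 29, 1708 (1453 left).
−366 (one year; includes Feb 29, 1708) → Apr 29, 1707 (1087 left).
−365 (one year) → Apr 29, 1706 (722 left).
−365 (one year) → Apr 29, 1705 (357 left).
−29 → Mar 31, 1705 (end of Mar, 31 days; 328 left).
−31 → Feb 28, 1705 (end of Feb, 28 days; 297 left).
−28 → Jan 31, 1705 (end of Jan, 31 days; 269 left).
−31 → Dec 31, 1704 (end of Dec, 31 days; 238 left).
−31 → Nov 30, 1704 (end of Nov, 30 days; 207 left).
−30 → Oct 31, 1704 (end of Oct, 31 days; 177 left).
−31 → Sep 30, 1704 (end of Sep, 30 days; 146 left).
−30 → Aug 31, 1704 (end of Aug, 31 days; 116 left).
−31 → Jul 31, 1704 (end of Jul, 31 days; 85 left).
−31 → Jun 30, 1704 (end of Jun, 30 days; 54 left).
−30 → May 31, 1704 (end of May, 31 days; 24 left).
−24 → May 7, 1704.

May 7, 1704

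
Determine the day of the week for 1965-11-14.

January 1, 1965 is a Friday.
Jan 1, 1965 → Feb 1, 1965: 31 days (January has 31).
Feb 1, 1965 → Mar 1, 1965: 28 days (February has 28).
Mar 1, 1965 → Apr 1, 1965: 31 days (March has 31).
Apr 1, 1965 → May 1, 1965: 30 days (April has 30).
May 1, 1965 → Jun 1, 1965: 31 days (May has 31).
Jun 1, 1965 → Jul 1, 1965: 30 days (June has 30).
Jul 1, 1965 → Aug 1, 1965: 31 days (July has 31).
Aug 1, 1965 → Sep 1, 1965: 31 days (August has 31).
Sep 1, 1965 → Oct 1, 1965: 30 days (September has 30).
Oct 1, 1965 → Nov 1, 1965: 31 days (October has 31).
Nov 1, 1965 → Nov 14, 1965: 13 days.
Total: 317 days.
317 mod 7 = 2, so Friday + 2 = Sunday.

Sunday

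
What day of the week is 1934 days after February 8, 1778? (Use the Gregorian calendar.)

Feb 8, 1778 is a Sunday.
1934 mod 7 = 2, so 1934 days after a Sunday is Sunday + 2 = Tuesday.

Tuesday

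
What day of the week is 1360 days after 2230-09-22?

First find the weekday of Sep 22, 2230. Doomsday rule: the anchor day for the 2200s is Friday. For year 30: 30÷12 = 2 r 6, and 6÷4 = 1, so 2+6+1 = 9.
Friday + 9 ≡ Sunday — that's 2230's doomsday.
In September the doomsday date is Sep 5.
Sep 22 is 17 days after Sep 5; 17 mod 7 = 3, so Sunday + 3 = Wednesday.
1360 mod 7 = 2, so 1360 days after a Wednesday is Wednesday + 2 = Friday.

Friday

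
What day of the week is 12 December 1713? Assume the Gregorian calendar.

Doomsday rule: the anchor day for the 1700s is Sunday. For year 13: 13÷12 = 1 r 1, and 1÷4 = 0, so 1+1+0 = 2.
Sunday + 2 ≡ Tuesday — that's 1713's doomsday.
In December the doomsday date is Dec 12.
Dec 12 is the doomsday itself: Tuesday.

Tuesday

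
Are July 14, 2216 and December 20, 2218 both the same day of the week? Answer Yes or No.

Yes

From Jul 14, 2216 to Dec 20, 2218 is 889 days.
889 mod 7 = 0, so they are the same weekday.
(Jul 14, 2216 is a Sunday; Dec 20, 2218 is a Sunday.)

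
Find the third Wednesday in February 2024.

February 1, 2024 is a Thursday.
The first Wednesday is therefore February 7 (6 days later).
The third Wednesday is 7 + 2×7 = February 21.

February 21, 2024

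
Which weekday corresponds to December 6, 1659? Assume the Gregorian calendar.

Doomsday rule: the anchor day for the 1600s is Tuesday. For year 59: 59÷12 = 4 r 11, and 11÷4 = 2, so 4+11+2 = 17.
Tuesday + 17 ≡ Friday — that's 1659's doomsday.
In December the doomsday date is Dec 12.
Dec 6 is 6 days before Dec 12; 6 mod 7 = 6, so Friday − 6 = Saturday.

Saturday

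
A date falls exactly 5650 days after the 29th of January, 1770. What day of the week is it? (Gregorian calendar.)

First find the weekday of Jan 29, 1770. Doomsday rule: the anchor day for the 1700s is Sunday. For year 70: 70÷12 = 5 r 10, and 10÷4 = 2, so 5+10+2 = 17.
Sunday + 17 ≡ Wednesday — that's 1770's doomsday.
In January the doomsday date is Jan 3 (1770 is not a leap year).
Jan 29 is 26 days after Jan 3; 26 mod 7 = 5, so Wednesday + 5 = Monday.
5650 mod 7 = 1, so 5650 days after a Monday is Monday + 1 = Tuesday.

Tuesday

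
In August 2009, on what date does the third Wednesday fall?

August 1, 2009 is a Saturday.
The first Wednesday is therefore August 5 (4 days later).
The third Wednesday is 5 + 2×7 = August 19.

August 19, 2009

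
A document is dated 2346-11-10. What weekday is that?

Sunday

Doomsday rule: the anchor day for the 2300s is Wednesday. For year 46: 46÷12 = 3 r 10, and 10÷4 = 2, so 3+10+2 = 15.
Wednesday + 15 ≡ Thursday — that's 2346's doomsday.
In November the doomsday date is Nov 7.
Nov 10 is 3 days after Nov 7; 3 mod 7 = 3, so Thursday + 3 = Sunday.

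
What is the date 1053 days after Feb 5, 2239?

December 24, 2241

+365 (one year) → Feb 5, 2240 (688 left).
+366 (one year; includes Feb 29, 2240) → Feb 5, 2241 (322 left).
Feb has 28 days: +24 → Mar 1, 2241 (298 left).
Mar has 31 days: +31 → Apr 1, 2241 (267 left).
Apr has 30 days: +30 → May 1, 2241 (237 left).
May has 31 days: +31 → Jun 1, 2241 (206 left).
Jun has 30 days: +30 → Jul 1, 2241 (176 left).
Jul has 31 days: +31 → Aug 1, 2241 (145 left).
Aug has 31 days: +31 → Sep 1, 2241 (114 left).
Sep has 30 days: +30 → Oct 1, 2241 (84 left).
Oct has 31 days: +31 → Nov 1, 2241 (53 left).
Nov has 30 days: +30 → Dec 1, 2241 (23 left).
+23 → Dec 24, 2241.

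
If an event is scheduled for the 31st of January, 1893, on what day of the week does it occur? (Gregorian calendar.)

Doomsday rule: the anchor day for the 1800s is Friday. For year 93: 93÷12 = 7 r 9, and 9÷4 = 2, so 7+9+2 = 18.
Friday + 18 ≡ Tuesday — that's 1893's doomsday.
In January the doomsday date is Jan 3 (1893 is not a leap year).
Jan 31 is 28 days after Jan 3; 28 mod 7 = 0, so Tuesday + 0 = Tuesday.

Tuesday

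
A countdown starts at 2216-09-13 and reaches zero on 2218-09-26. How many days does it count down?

743

Sep 13, 2216 → Sep 13, 2217: 365 days.
Sep 13, 2217 → Oct 13, 2217: 30 days (September has 30).
Oct 13, 2217 → Nov 13, 2217: 31 days (October has 31).
Nov 13, 2217 → Dec 13, 2217: 30 days (November has 30).
Dec 13, 2217 → Jan 13, 2218: 31 days (December has 31).
Jan 13, 2218 → Feb 13, 2218: 31 days (January has 31).
Feb 13, 2218 → Mar 13, 2218: 28 days (February has 28).
Mar 13, 2218 → Apr 13, 2218: 31 days (March has 31).
Apr 13, 2218 → May 13, 2218: 30 days (April has 30).
May 13, 2218 → Jun 13, 2218: 31 days (May has 31).
Jun 13, 2218 → Jul 13, 2218: 30 days (June has 30).
Jul 13, 2218 → Aug 13, 2218: 31 days (July has 31).
Aug 13, 2218 → Sep 13, 2218: 31 days (August has 31).
Sep 13, 2218 → Sep 26, 2218: 13 days.
Total: 743 days.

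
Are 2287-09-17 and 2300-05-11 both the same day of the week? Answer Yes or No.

No

From Sep 17, 2287 to May 11, 2300 is 4619 days.
4619 mod 7 = 6, so they are different weekdays.
(Sep 17, 2287 is a Saturday; May 11, 2300 is a Friday.)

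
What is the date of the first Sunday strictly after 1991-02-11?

Feb 11, 1991 is a Monday.
From Monday to the next Sunday is 6 days.
Feb 11, 1991 + 6 = Feb 17, 1991.

February 17, 1991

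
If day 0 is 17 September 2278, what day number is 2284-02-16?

Sep 17, 2278 → Sep 17, 2279: 365 days.
Sep 17, 2279 → Sep 17, 2280: 366 days (Feb 29, 2280 is in that span).
Sep 17, 2280 → Sep 17, 2281: 365 days.
Sep 17, 2281 → Sep 17, 2282: 365 days.
Sep 17, 2282 → Sep 17, 2283: 365 days.
Sep 17, 2283 → Oct 17, 2283: 30 days (September has 30).
Oct 17, 2283 → Nov 17, 2283: 31 days (October has 31).
Nov 17, 2283 → Dec 17, 2283: 30 days (November has 30).
Dec 17, 2283 → Jan 17, 2284: 31 days (December has 31).
Jan 17, 2284 → Feb 16, 2284: 30 days.
Total: 1978 days.

1978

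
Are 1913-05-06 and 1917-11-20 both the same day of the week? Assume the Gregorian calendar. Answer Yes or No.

From May 6, 1913 to Nov 20, 1917 is 1659 days.
1659 mod 7 = 0, so they are the same weekday.
(May 6, 1913 is a Tuesday; Nov 20, 1917 is a Tuesday.)

Yes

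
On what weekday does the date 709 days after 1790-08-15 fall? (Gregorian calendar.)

Tuesday

First find the weekday of Aug 15, 1790. Doomsday rule: the anchor day for the 1700s is Sunday. For year 90: 90÷12 = 7 r 6, and 6÷4 = 1, so 7+6+1 = 14.
Sunday + 14 ≡ Sunday — that's 1790's doomsday.
In August the doomsday date is Aug 8.
Aug 15 is 7 days after Aug 8; 7 mod 7 = 0, so Sunday + 0 = Sunday.
709 mod 7 = 2, so 709 days after a Sunday is Sunday + 2 = Tuesday.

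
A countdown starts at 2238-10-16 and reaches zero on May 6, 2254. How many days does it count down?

5681

Oct 16, 2238 → Oct 16, 2239: 365 days.
Oct 16, 2239 → Oct 16, 2240: 366 days (Feb 29, 2240 is in that span).
Oct 16, 2240 → Oct 16, 2241: 365 days.
Oct 16, 2241 → Oct 16, 2242: 365 days.
Oct 16, 2242 → Oct 16, 2243: 365 days.
Oct 16, 2243 → Oct 16, 2244: 366 days (Feb 29, 2244 is in that span).
Oct 16, 2244 → Oct 16, 2245: 365 days.
Oct 16, 2245 → Oct 16, 2246: 365 days.
Oct 16, 2246 → Oct 16, 2247: 365 days.
Oct 16, 2247 → Oct 16, 2248: 366 days (Feb 29, 2248 is in that span).
Oct 16, 2248 → Oct 16, 2249: 365 days.
Oct 16, 2249 → Oct 16, 2250: 365 days.
Oct 16, 2250 → Oct 16, 2251: 365 days.
Oct 16, 2251 → Oct 16, 2252: 366 days (Feb 29, 2252 is in that span).
Oct 16, 2252 → Oct 16, 2253: 365 days.
Oct 16, 2253 → Nov 16, 2253: 31 days (October has 31).
Nov 16, 2253 → Dec 16, 2253: 30 days (November has 30).
Dec 16, 2253 → Jan 16, 2254: 31 days (December has 31).
Jan 16, 2254 → Feb 16, 2254: 31 days (January has 31).
Feb 16, 2254 → Mar 16, 2254: 28 days (February has 28).
Mar 16, 2254 → Apr 16, 2254: 31 days (March has 31).
Apr 16, 2254 → May 6, 2254: 20 days.
Total: 5681 days.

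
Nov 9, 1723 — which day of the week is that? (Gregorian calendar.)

Tuesday

Doomsday rule: the anchor day for the 1700s is Sunday. For year 23: 23÷12 = 1 r 11, and 11÷4 = 2, so 1+11+2 = 14.
Sunday + 14 ≡ Sunday — that's 1723's doomsday.
In November the doomsday date is Nov 7.
Nov 9 is 2 days after Nov 7; 2 mod 7 = 2, so Sunday + 2 = Tuesday.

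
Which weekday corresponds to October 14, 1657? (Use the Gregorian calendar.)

Doomsday rule: the anchor day for the 1600s is Tuesday. For year 57: 57÷12 = 4 r 9, and 9÷4 = 2, so 4+9+2 = 15.
Tuesday + 15 ≡ Wednesday — that's 1657's doomsday.
In October the doomsday date is Oct 10.
Oct 14 is 4 days after Oct 10; 4 mod 7 = 4, so Wednesday + 4 = Sunday.

Sunday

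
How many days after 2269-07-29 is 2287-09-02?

Jul 29, 2269 → Jul 29, 2270: 365 days.
Jul 29, 2270 → Jul 29, 2271: 365 days.
Jul 29, 2271 → Jul 29, 2272: 366 days (Feb 29, 2272 is in that span).
Jul 29, 2272 → Jul 29, 2273: 365 days.
Jul 29, 2273 → Jul 29, 2274: 365 days.
Jul 29, 2274 → Jul 29, 2275: 365 days.
Jul 29, 2275 → Jul 29, 2276: 366 days (Feb 29, 2276 is in that span).
Jul 29, 2276 → Jul 29, 2277: 365 days.
Jul 29, 2277 → Jul 29, 2278: 365 days.
Jul 29, 2278 → Jul 29, 2279: 365 days.
Jul 29, 2279 → Jul 29, 2280: 366 days (Feb 29, 2280 is in that span).
Jul 29, 2280 → Jul 29, 2281: 365 days.
Jul 29, 2281 → Jul 29, 2282: 365 days.
Jul 29, 2282 → Jul 29, 2283: 365 days.
Jul 29, 2283 → Jul 29, 2284: 366 days (Feb 29, 2284 is in that span).
Jul 29, 2284 → Jul 29, 2285: 365 days.
Jul 29, 2285 → Jul 29, 2286: 365 days.
Jul 29, 2286 → Aug 29, 2286: 31 days (July has 31).
Aug 29, 2286 → Sep 29, 2286: 31 days (August has 31).
Sep 29, 2286 → Oct 29, 2286: 30 days (September has 30).
Oct 29, 2286 → Nov 29, 2286: 31 days (October has 31).
Nov 29, 2286 → Dec 29, 2286: 30 days (November has 30).
Dec 29, 2286 → Jan 29, 2287: 31 days (December has 31).
Jan 29, 2287 → Feb 28, 2287: 30 days (January has 31).
Feb 28, 2287 → Mar 28, 2287: 28 days (February has 28).
Mar 28, 2287 → Apr 28, 2287: 31 days (March has 31).
Apr 28, 2287 → May 28, 2287: 30 days (April has 30).
May 28, 2287 → Jun 28, 2287: 31 days (May has 31).
Jun 28, 2287 → Jul 28, 2287: 30 days (June has 30).
Jul 28, 2287 → Aug 28, 2287: 31 days (July has 31).
Aug 28, 2287 → Sep 2, 2287: 5 days.
Total: 6609 days.

6609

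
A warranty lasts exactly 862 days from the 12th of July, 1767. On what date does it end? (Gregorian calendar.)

November 20, 1769

+366 (one year; includes Feb 29, 1768) → Jul 12, 1768 (496 left).
+365 (one year) → Jul 12, 1769 (131 left).
Jul has 31 days: +20 → Aug 1, 1769 (111 left).
Aug has 31 days: +31 → Sep 1, 1769 (80 left).
Sep has 30 days: +30 → Oct 1, 1769 (50 left).
Oct has 31 days: +31 → Nov 1, 1769 (19 left).
+19 → Nov 20, 1769.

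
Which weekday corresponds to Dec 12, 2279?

Doomsday rule: the anchor day for the 2200s is Friday. For year 79: 79÷12 = 6 r 7, and 7÷4 = 1, so 6+7+1 = 14.
Friday + 14 ≡ Friday — that's 2279's doomsday.
In December the doomsday date is Dec 12.
Dec 12 is the doomsday itself: Friday.

Friday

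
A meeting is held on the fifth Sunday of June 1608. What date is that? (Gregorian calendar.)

June 29, 1608

June 1, 1608 is a Sunday.
The first Sunday is therefore June 1 (same day).
The fifth Sunday is 1 + 4×7 = June 29.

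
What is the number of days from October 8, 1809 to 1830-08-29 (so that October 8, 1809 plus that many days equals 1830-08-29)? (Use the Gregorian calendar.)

Oct 8, 1809 → Oct 8, 1810: 365 days.
Oct 8, 1810 → Oct 8, 1811: 365 days.
Oct 8, 1811 → Oct 8, 1812: 366 days (Feb 29, 1812 is in that span).
Oct 8, 1812 → Oct 8, 1813: 365 days.
Oct 8, 1813 → Oct 8, 1814: 365 days.
Oct 8, 1814 → Oct 8, 1815: 365 days.
Oct 8, 1815 → Oct 8, 1816: 366 days (Feb 29, 1816 is in that span).
Oct 8, 1816 → Oct 8, 1817: 365 days.
Oct 8, 1817 → Oct 8, 1818: 365 days.
Oct 8, 1818 → Oct 8, 1819: 365 days.
Oct 8, 1819 → Oct 8, 1820: 366 days (Feb 29, 1820 is in that span).
Oct 8, 1820 → Oct 8, 1821: 365 days.
Oct 8, 1821 → Oct 8, 1822: 365 days.
Oct 8, 1822 → Oct 8, 1823: 365 days.
Oct 8, 1823 → Oct 8, 1824: 366 days (Feb 29, 1824 is in that span).
Oct 8, 1824 → Oct 8, 1825: 365 days.
Oct 8, 1825 → Oct 8, 1826: 365 days.
Oct 8, 1826 → Oct 8, 1827: 365 days.
Oct 8, 1827 → Oct 8, 1828: 366 days (Feb 29, 1828 is in that span).
Oct 8, 1828 → Oct 8, 1829: 365 days.
Oct 8, 1829 → Nov 8, 1829: 31 days (October has 31).
Nov 8, 1829 → Dec 8, 1829: 30 days (November has 30).
Dec 8, 1829 → Jan 8, 1830: 31 days (December has 31).
Jan 8, 1830 → Feb 8, 1830: 31 days (January has 31).
Feb 8, 1830 → Mar 8, 1830: 28 days (February has 28).
Mar 8, 1830 → Apr 8, 1830: 31 days (March has 31).
Apr 8, 1830 → May 8, 1830: 30 days (April has 30).
May 8, 1830 → Jun 8, 1830: 31 days (May has 31).
Jun 8, 1830 → Jul 8, 1830: 30 days (June has 30).
Jul 8, 1830 → Aug 8, 1830: 31 days (July has 31).
Aug 8, 1830 → Aug 29, 1830: 21 days.
Total: 7630 days.

7630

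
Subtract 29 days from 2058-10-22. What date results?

−22 → Sep 30, 2058 (end of Sep, 30 days; 7 left).
−7 → Sep 23, 2058.

September 23, 2058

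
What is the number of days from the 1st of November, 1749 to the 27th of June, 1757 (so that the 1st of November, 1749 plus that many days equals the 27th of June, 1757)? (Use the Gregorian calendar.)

Nov 1, 1749 → Nov 1, 1750: 365 days.
Nov 1, 1750 → Nov 1, 1751: 365 days.
Nov 1, 1751 → Nov 1, 1752: 366 days (Feb 29, 1752 is in that span).
Nov 1, 1752 → Nov 1, 1753: 365 days.
Nov 1, 1753 → Nov 1, 1754: 365 days.
Nov 1, 1754 → Nov 1, 1755: 365 days.
Nov 1, 1755 → Nov 1, 1756: 366 days (Feb 29, 1756 is in that span).
Nov 1, 1756 → Dec 1, 1756: 30 days (November has 30).
Dec 1, 1756 → Jan 1, 1757: 31 days (December has 31).
Jan 1, 1757 → Feb 1, 1757: 31 days (January has 31).
Feb 1, 1757 → Mar 1, 1757: 28 days (February has 28).
Mar 1, 1757 → Apr 1, 1757: 31 days (March has 31).
Apr 1, 1757 → May 1, 1757: 30 days (April has 30).
May 1, 1757 → Jun 1, 1757: 31 days (May has 31).
Jun 1, 1757 → Jun 27, 1757: 26 days.
Total: 2795 days.

2795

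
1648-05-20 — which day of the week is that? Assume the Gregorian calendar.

Doomsday rule: the anchor day for the 1600s is Tuesday. For year 48: 48÷12 = 4 r 0, and 0÷4 = 0, so 4+0+0 = 4.
Tuesday + 4 ≡ Saturday — that's 1648's doomsday.
In May the doomsday date is May 9.
May 20 is 11 days after May 9; 11 mod 7 = 4, so Saturday + 4 = Wednesday.

Wednesday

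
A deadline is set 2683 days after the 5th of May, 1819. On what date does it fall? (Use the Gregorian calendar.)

+366 (one year; includes Feb 29, 1820) → May 5, 1820 (2317 left).
+365 (one year) → May 5, 1821 (1952 left).
+365 (one year) → May 5, 1822 (1587 left).
+365 (one year) → May 5, 1823 (1222 left).
+366 (one year; includes Feb 29, 1824) → May 5, 1824 (856 left).
+365 (one year) → May 5, 1825 (491 left).
+365 (one year) → May 5, 1826 (126 left).
May has 31 days: +27 → Jun 1, 1826 (99 left).
Jun has 30 days: +30 → Jul 1, 1826 (69 left).
Jul has 31 days: +31 → Aug 1, 1826 (38 left).
Aug has 31 days: +31 → Sep 1, 1826 (7 left).
+7 → Sep 8, 1826.

September 8, 1826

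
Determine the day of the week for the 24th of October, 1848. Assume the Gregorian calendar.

Doomsday rule: the anchor day for the 1800s is Friday. For year 48: 48÷12 = 4 r 0, and 0÷4 = 0, so 4+0+0 = 4.
Friday + 4 ≡ Tuesday — that's 1848's doomsday.
In October the doomsday date is Oct 10.
Oct 24 is 14 days after Oct 10; 14 mod 7 = 0, so Tuesday + 0 = Tuesday.

Tuesday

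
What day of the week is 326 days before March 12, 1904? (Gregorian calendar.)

Tuesday

Mar 12, 1904 is a Saturday.
326 mod 7 = 4, so 326 days before a Saturday is Saturday − 4 = Tuesday.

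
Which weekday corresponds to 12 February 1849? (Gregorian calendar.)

Monday

Doomsday rule: the anchor day for the 1800s is Friday. For year 49: 49÷12 = 4 r 1, and 1÷4 = 0, so 4+1+0 = 5.
Friday + 5 ≡ Wednesday — that's 1849's doomsday.
In February the doomsday date is Feb 28 (1849 is not a leap year).
Feb 12 is 16 days before Feb 28; 16 mod 7 = 2, so Wednesday − 2 = Monday.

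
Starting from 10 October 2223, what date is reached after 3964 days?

+366 (one year; includes Feb 29, 2224) → Oct 10, 2224 (3598 left).
+365 (one year) → Oct 10, 2225 (3233 left).
+365 (one year) → Oct 10, 2226 (2868 left).
+365 (one year) → Oct 10, 2227 (2503 left).
+366 (one year; includes Feb 29, 2228) → Oct 10, 2228 (2137 left).
+365 (one year) → Oct 10, 2229 (1772 left).
+365 (one year) → Oct 10, 2230 (1407 left).
+365 (one year) → Oct 10, 2231 (1042 left).
+366 (one year; includes Feb 29, 2232) → Oct 10, 2232 (676 left).
+365 (one year) → Oct 10, 2233 (311 left).
Oct has 31 days: +22 → Nov 1, 2233 (289 left).
Nov has 30 days: +30 → Dec 1, 2233 (259 left).
Dec has 31 days: +31 → Jan 1, 2234 (228 left).
Jan has 31 days: +31 → Feb 1, 2234 (197 left).
Feb has 28 days: +28 → Mar 1, 2234 (169 left).
Mar has 31 days: +31 → Apr 1, 2234 (138 left).
Apr has 30 days: +30 → May 1, 2234 (108 left).
May has 31 days: +31 → Jun 1, 2234 (77 left).
Jun has 30 days: +30 → Jul 1, 2234 (47 left).
Jul has 31 days: +31 → Aug 1, 2234 (16 left).
+16 → Aug 17, 2234.

August 17, 2234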